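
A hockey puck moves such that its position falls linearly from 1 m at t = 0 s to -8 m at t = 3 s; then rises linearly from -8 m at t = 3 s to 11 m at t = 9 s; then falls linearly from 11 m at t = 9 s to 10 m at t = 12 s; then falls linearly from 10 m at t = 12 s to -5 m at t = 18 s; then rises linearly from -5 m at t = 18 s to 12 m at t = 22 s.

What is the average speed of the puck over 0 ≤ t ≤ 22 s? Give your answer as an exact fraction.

61/22 m/s

Average speed = (total path length)/(elapsed time); on a piecewise-linear x-t graph the path length is Σ|Δx|.
0–3 s: |Δx| = |-8 − 1| = 9 m
3–9 s: |Δx| = |11 − -8| = 19 m
9–12 s: |Δx| = |10 − 11| = 1 m
12–18 s: |Δx| = |-5 − 10| = 15 m
18–22 s: |Δx| = |12 − -5| = 17 m
Total path = 61 m; average speed = 61/22 = 61/22 m/s.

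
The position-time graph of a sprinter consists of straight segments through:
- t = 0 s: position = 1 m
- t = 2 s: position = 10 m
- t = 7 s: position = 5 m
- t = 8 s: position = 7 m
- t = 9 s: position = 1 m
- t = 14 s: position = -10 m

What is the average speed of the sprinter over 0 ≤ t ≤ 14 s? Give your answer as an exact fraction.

33/14 m/s

Average speed = (total path length)/(elapsed time); on a piecewise-linear x-t graph the path length is Σ|Δx|.
0–2 s: |Δx| = |10 − 1| = 9 m
2–7 s: |Δx| = |5 − 10| = 5 m
7–8 s: |Δx| = |7 − 5| = 2 m
8–9 s: |Δx| = |1 − 7| = 6 m
9–14 s: |Δx| = |-10 − 1| = 11 m
Total path = 33 m; average speed = 33/14 = 33/14 m/s.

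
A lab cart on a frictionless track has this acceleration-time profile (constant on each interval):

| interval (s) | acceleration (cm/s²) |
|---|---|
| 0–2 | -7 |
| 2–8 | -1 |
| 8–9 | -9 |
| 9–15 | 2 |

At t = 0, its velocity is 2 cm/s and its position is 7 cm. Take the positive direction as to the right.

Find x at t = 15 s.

On each constant-a segment, Δv = aΔt and Δx = v₀Δt + ½aΔt²; chain segment to segment.
0–2 s: v starts 2 cm/s; Δx = 2·2 + ½·-7·2² = -10 cm; v ends -12 cm/s.
2–8 s: v starts -12 cm/s; Δx = -12·6 + ½·-1·6² = -90 cm; v ends -18 cm/s.
8–9 s: v starts -18 cm/s; Δx = -18·1 + ½·-9·1² = -22.5 cm; v ends -27 cm/s.
9–15 s: v starts -27 cm/s; Δx = -27·6 + ½·2·6² = -126 cm; v ends -15 cm/s.
x(15) = 7 + Σ Δx = -241.5 cm.

-241.5 cm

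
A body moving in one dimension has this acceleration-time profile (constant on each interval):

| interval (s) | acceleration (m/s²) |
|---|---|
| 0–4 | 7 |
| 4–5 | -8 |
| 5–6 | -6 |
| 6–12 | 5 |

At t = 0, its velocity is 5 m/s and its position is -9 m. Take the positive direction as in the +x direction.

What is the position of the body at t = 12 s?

322 m

On each constant-a segment, Δv = aΔt and Δx = v₀Δt + ½aΔt²; chain segment to segment.
0–4 s: v starts 5 m/s; Δx = 5·4 + ½·7·4² = 76 m; v ends 33 m/s.
4–5 s: v starts 33 m/s; Δx = 33·1 + ½·-8·1² = 29 m; v ends 25 m/s.
5–6 s: v starts 25 m/s; Δx = 25·1 + ½·-6·1² = 22 m; v ends 19 m/s.
6–12 s: v starts 19 m/s; Δx = 19·6 + ½·5·6² = 204 m; v ends 49 m/s.
x(12) = -9 + Σ Δx = 322 m.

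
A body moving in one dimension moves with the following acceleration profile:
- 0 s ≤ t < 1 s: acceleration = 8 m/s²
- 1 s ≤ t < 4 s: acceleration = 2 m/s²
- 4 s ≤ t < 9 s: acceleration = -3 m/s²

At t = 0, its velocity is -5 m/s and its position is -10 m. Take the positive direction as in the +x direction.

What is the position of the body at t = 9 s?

On each constant-a segment, Δv = aΔt and Δx = v₀Δt + ½aΔt²; chain segment to segment.
0–1 s: v starts -5 m/s; Δx = -5·1 + ½·8·1² = -1 m; v ends 3 m/s.
1–4 s: v starts 3 m/s; Δx = 3·3 + ½·2·3² = 18 m; v ends 9 m/s.
4–9 s: v starts 9 m/s; Δx = 9·5 + ½·-3·5² = 7.5 m; v ends -6 m/s.
x(9) = -10 + Σ Δx = 14.5 m.

14.5 m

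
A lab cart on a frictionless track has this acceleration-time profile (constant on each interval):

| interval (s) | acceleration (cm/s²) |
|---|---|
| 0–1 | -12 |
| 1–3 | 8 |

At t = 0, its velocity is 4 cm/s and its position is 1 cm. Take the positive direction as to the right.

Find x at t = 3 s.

-1 cm

On each constant-a segment, Δv = aΔt and Δx = v₀Δt + ½aΔt²; chain segment to segment.
0–1 s: v starts 4 cm/s; Δx = 4·1 + ½·-12·1² = -2 cm; v ends -8 cm/s.
1–3 s: v starts -8 cm/s; Δx = -8·2 + ½·8·2² = 0 cm; v ends 8 cm/s.
x(3) = 1 + Σ Δx = -1 cm.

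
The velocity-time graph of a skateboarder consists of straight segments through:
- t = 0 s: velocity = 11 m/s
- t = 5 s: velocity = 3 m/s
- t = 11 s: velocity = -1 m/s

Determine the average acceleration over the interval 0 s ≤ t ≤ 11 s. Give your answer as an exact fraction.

-12/11 m/s²

Average acceleration = Δv/Δt = (-1 − 11)/(11 − 0) = -12/11 m/s².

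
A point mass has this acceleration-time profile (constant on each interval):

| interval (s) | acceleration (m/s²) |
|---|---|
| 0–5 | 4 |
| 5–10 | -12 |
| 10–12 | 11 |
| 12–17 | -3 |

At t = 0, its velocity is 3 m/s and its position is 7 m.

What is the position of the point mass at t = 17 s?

-127.5 m

On each constant-a segment, Δv = aΔt and Δx = v₀Δt + ½aΔt²; chain segment to segment.
0–5 s: v starts 3 m/s; Δx = 3·5 + ½·4·5² = 65 m; v ends 23 m/s.
5–10 s: v starts 23 m/s; Δx = 23·5 + ½·-12·5² = -35 m; v ends -37 m/s.
10–12 s: v starts -37 m/s; Δx = -37·2 + ½·11·2² = -52 m; v ends -15 m/s.
12–17 s: v starts -15 m/s; Δx = -15·5 + ½·-3·5² = -112.5 m; v ends -30 m/s.
x(17) = 7 + Σ Δx = -127.5 m.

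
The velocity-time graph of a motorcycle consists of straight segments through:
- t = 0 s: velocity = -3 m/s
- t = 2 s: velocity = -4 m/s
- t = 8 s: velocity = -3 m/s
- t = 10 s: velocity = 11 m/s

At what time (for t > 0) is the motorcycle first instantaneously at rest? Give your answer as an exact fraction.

t = 59/7 s

v changes sign on 8–10 s (from -3 to 11); the graph is linear there, so v = 0 at t = 8 + (3)·(10 − 8)/(11 − -3) = 59/7 s.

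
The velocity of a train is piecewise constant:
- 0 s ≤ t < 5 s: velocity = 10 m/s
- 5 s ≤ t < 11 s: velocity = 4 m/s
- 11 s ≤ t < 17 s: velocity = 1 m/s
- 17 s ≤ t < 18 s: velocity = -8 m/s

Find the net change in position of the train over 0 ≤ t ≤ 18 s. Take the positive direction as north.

72 m

Displacement is the signed area under the v-t curve.
0–5 s: 10 × 5 = 50 m
5–11 s: 4 × 6 = 24 m
11–17 s: 1 × 6 = 6 m
17–18 s: -8 × 1 = -8 m
Net displacement = 72 m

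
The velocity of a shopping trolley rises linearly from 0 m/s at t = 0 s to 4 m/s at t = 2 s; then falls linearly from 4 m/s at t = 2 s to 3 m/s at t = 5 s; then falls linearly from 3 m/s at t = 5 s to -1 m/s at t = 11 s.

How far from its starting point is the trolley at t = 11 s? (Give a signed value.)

Net displacement equals the area under the velocity-time graph (areas below the axis count negative).
0–2 s: ½(0 + 4)(2) = 4 m
2–5 s: ½(4 + 3)(3) = 10.5 m
5–11 s: ½(3 + -1)(6) = 6 m
Net displacement = 20.5 m

20.5 m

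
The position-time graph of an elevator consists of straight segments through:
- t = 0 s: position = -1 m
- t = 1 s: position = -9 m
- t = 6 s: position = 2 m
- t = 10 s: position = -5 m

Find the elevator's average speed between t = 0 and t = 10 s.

2.6 m/s

Average speed = (total path length)/(elapsed time); on a piecewise-linear x-t graph the path length is Σ|Δx|.
0–1 s: |Δx| = |-9 − -1| = 8 m
1–6 s: |Δx| = |2 − -9| = 11 m
6–10 s: |Δx| = |-5 − 2| = 7 m
Total path = 26 m; average speed = 26/10 = 2.6 m/s.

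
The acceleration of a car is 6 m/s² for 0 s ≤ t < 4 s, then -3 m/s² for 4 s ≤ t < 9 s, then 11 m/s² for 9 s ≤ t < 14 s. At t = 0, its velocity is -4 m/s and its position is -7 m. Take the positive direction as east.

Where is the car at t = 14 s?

250 m

On each constant-a segment, Δv = aΔt and Δx = v₀Δt + ½aΔt²; chain segment to segment.
0–4 s: v starts -4 m/s; Δx = -4·4 + ½·6·4² = 32 m; v ends 20 m/s.
4–9 s: v starts 20 m/s; Δx = 20·5 + ½·-3·5² = 62.5 m; v ends 5 m/s.
9–14 s: v starts 5 m/s; Δx = 5·5 + ½·11·5² = 162.5 m; v ends 60 m/s.
x(14) = -7 + Σ Δx = 250 m.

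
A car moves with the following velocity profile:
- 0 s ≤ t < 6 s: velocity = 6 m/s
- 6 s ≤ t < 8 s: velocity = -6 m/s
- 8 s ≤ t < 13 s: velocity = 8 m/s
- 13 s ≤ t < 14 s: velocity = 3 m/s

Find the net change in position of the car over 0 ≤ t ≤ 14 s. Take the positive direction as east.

Displacement is the signed area under the v-t curve.
0–6 s: 6 × 6 = 36 m
6–8 s: -6 × 2 = -12 m
8–13 s: 8 × 5 = 40 m
13–14 s: 3 × 1 = 3 m
Net displacement = 67 m

67 m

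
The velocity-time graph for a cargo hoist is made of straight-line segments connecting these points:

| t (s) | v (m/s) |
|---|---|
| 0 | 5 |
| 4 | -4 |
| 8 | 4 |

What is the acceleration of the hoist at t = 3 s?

Acceleration is the slope of the v-t graph on 0–4 s: (-4 − 5)/(4 − 0) = -2.25 m/s².

-2.25 m/s²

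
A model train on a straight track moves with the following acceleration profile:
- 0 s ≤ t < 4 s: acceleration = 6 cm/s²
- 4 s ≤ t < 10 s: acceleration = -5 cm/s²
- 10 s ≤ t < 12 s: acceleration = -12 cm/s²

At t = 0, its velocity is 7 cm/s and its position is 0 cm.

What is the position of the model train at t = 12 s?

150 cm

On each constant-a segment, Δv = aΔt and Δx = v₀Δt + ½aΔt²; chain segment to segment.
0–4 s: v starts 7 cm/s; Δx = 7·4 + ½·6·4² = 76 cm; v ends 31 cm/s.
4–10 s: v starts 31 cm/s; Δx = 31·6 + ½·-5·6² = 96 cm; v ends 1 cm/s.
10–12 s: v starts 1 cm/s; Δx = 1·2 + ½·-12·2² = -22 cm; v ends -23 cm/s.
x(12) = 0 + Σ Δx = 150 cm.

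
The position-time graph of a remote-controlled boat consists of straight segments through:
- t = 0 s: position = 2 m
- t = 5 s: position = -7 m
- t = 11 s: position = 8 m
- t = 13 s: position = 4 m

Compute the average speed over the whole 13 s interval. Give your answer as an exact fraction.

28/13 m/s

Average speed = (total path length)/(elapsed time); on a piecewise-linear x-t graph the path length is Σ|Δx|.
0–5 s: |Δx| = |-7 − 2| = 9 m
5–11 s: |Δx| = |8 − -7| = 15 m
11–13 s: |Δx| = |4 − 8| = 4 m
Total path = 28 m; average speed = 28/13 = 28/13 m/s.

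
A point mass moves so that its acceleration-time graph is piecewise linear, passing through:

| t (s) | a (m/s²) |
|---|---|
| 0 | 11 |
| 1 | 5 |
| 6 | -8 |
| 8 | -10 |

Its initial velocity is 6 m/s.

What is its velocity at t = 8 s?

Δv equals the area under the a-t graph; then v = v₀ + Δv.
0–1 s: ½(11 + 5)(1) = 8 m/s
1–6 s: ½(5 + -8)(5) = -7.5 m/s
6–8 s: ½(-8 + -10)(2) = -18 m/s
Δv = -17.5 m/s, so v(8) = 6 + (-17.5) = -11.5 m/s.

-11.5 m/s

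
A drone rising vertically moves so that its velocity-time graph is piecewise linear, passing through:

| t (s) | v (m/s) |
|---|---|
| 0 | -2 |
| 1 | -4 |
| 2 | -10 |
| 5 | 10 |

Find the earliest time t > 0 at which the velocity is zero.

v changes sign on 2–5 s (from -10 to 10); the graph is linear there, so v = 0 at t = 2 + (10)·(5 − 2)/(10 − -10) = 3.5 s.

t = 3.5 s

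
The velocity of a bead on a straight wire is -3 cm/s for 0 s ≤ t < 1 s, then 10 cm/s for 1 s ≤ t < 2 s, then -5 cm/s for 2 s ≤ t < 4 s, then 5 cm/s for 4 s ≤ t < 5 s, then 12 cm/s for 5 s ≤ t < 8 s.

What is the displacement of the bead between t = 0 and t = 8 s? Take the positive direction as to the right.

38 cm

Net displacement equals the area under the velocity-time graph (areas below the axis count negative).
0–1 s: -3 × 1 = -3 cm
1–2 s: 10 × 1 = 10 cm
2–4 s: -5 × 2 = -10 cm
4–5 s: 5 × 1 = 5 cm
5–8 s: 12 × 3 = 36 cm
Net displacement = 38 cm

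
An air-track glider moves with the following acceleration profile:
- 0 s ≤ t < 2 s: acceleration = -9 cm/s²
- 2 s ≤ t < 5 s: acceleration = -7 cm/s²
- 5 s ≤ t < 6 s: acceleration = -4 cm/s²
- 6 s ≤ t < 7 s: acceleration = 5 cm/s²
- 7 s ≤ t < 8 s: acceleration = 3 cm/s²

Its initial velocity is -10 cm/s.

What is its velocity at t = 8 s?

-45 cm/s

Δv equals the area under the a-t graph; then v = v₀ + Δv.
0–2 s: -9 × 2 = -18 cm/s
2–5 s: -7 × 3 = -21 cm/s
5–6 s: -4 × 1 = -4 cm/s
6–7 s: 5 × 1 = 5 cm/s
7–8 s: 3 × 1 = 3 cm/s
Δv = -35 cm/s, so v(8) = -10 + (-35) = -45 cm/s.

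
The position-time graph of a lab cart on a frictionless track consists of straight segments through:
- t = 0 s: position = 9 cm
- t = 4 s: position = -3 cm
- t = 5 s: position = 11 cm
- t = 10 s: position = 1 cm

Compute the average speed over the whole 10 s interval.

Average speed = (total path length)/(elapsed time); on a piecewise-linear x-t graph the path length is Σ|Δx|.
0–4 s: |Δx| = |-3 − 9| = 12 cm
4–5 s: |Δx| = |11 − -3| = 14 cm
5–10 s: |Δx| = |1 − 11| = 10 cm
Total path = 36 cm; average speed = 36/10 = 3.6 cm/s.

3.6 cm/s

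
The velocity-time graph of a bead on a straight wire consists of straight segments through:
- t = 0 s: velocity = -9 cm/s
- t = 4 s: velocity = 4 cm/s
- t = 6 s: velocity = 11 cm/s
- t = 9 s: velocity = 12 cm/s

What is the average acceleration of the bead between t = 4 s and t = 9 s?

1.6 cm/s²

Average acceleration = Δv/Δt = (12 − 4)/(9 − 4) = 1.6 cm/s².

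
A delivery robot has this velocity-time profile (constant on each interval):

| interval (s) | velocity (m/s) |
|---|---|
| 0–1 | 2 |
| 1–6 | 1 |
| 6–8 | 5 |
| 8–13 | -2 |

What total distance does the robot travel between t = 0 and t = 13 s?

Distance (not displacement) is the total path length: add the absolute areas under v-t.
0–1 s: |2| × 1 = 2 m
1–6 s: |1| × 5 = 5 m
6–8 s: |5| × 2 = 10 m
8–13 s: |-2| × 5 = 10 m
Total distance = 27 m

27 m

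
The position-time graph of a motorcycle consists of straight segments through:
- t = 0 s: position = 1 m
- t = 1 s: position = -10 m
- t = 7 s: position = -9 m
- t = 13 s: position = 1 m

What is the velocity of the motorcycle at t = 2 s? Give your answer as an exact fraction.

1/6 m/s

Velocity is the slope of the x-t graph on 1–7 s: (-9 − -10)/(7 − 1) = 1/6 m/s.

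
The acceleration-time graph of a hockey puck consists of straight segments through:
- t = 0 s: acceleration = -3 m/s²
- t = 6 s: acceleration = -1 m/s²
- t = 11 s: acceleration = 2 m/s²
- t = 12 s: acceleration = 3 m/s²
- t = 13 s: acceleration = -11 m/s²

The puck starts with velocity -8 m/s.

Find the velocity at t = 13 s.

-19 m/s

Δv equals the area under the a-t graph; then v = v₀ + Δv.
0–6 s: ½(-3 + -1)(6) = -12 m/s
6–11 s: ½(-1 + 2)(5) = 2.5 m/s
11–12 s: ½(2 + 3)(1) = 2.5 m/s
12–13 s: ½(3 + -11)(1) = -4 m/s
Δv = -11 m/s, so v(13) = -8 + (-11) = -19 m/s.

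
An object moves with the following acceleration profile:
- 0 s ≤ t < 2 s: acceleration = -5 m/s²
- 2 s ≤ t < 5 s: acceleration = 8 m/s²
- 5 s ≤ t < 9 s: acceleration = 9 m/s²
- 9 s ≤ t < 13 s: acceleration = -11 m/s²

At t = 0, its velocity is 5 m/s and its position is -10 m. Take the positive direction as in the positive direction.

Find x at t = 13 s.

On each constant-a segment, Δv = aΔt and Δx = v₀Δt + ½aΔt²; chain segment to segment.
0–2 s: v starts 5 m/s; Δx = 5·2 + ½·-5·2² = 0 m; v ends -5 m/s.
2–5 s: v starts -5 m/s; Δx = -5·3 + ½·8·3² = 21 m; v ends 19 m/s.
5–9 s: v starts 19 m/s; Δx = 19·4 + ½·9·4² = 148 m; v ends 55 m/s.
9–13 s: v starts 55 m/s; Δx = 55·4 + ½·-11·4² = 132 m; v ends 11 m/s.
x(13) = -10 + Σ Δx = 291 m.

291 m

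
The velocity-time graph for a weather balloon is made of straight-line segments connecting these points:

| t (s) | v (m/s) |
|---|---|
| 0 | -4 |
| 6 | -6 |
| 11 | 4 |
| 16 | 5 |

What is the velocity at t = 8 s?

-2 m/s

On 6–11 s the graph is linear from -6 to 4 m/s: v(8) = -6 + (4 − -6)·(8 − 6)/(11 − 6) = -2 m/s.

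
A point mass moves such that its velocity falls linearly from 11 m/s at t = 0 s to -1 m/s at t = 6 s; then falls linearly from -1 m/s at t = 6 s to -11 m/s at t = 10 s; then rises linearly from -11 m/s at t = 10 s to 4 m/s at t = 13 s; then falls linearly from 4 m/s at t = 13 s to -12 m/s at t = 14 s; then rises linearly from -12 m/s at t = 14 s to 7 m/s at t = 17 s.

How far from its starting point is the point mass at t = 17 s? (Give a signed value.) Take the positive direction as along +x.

Displacement is the signed area under the v-t curve.
0–6 s: ½(11 + -1)(6) = 30 m
6–10 s: ½(-1 + -11)(4) = -24 m
10–13 s: ½(-11 + 4)(3) = -10.5 m
13–14 s: ½(4 + -12)(1) = -4 m
14–17 s: ½(-12 + 7)(3) = -7.5 m
Net displacement = -16 m

-16 m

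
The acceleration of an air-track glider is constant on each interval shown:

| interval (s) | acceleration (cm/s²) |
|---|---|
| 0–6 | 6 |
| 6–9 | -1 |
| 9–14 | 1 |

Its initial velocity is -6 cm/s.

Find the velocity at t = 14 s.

Δv equals the area under the a-t graph; then v = v₀ + Δv.
0–6 s: 6 × 6 = 36 cm/s
6–9 s: -1 × 3 = -3 cm/s
9–14 s: 1 × 5 = 5 cm/s
Δv = 38 cm/s, so v(14) = -6 + (38) = 32 cm/s.

32 cm/s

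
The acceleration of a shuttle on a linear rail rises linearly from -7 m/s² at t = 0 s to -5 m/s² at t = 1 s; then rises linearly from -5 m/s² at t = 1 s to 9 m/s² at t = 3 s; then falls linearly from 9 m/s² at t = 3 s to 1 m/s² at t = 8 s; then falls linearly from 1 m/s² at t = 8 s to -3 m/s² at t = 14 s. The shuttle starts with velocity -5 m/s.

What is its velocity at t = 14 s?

Δv equals the area under the a-t graph; then v = v₀ + Δv.
0–1 s: ½(-7 + -5)(1) = -6 m/s
1–3 s: ½(-5 + 9)(2) = 4 m/s
3–8 s: ½(9 + 1)(5) = 25 m/s
8–14 s: ½(1 + -3)(6) = -6 m/s
Δv = 17 m/s, so v(14) = -5 + (17) = 12 m/s.

12 m/s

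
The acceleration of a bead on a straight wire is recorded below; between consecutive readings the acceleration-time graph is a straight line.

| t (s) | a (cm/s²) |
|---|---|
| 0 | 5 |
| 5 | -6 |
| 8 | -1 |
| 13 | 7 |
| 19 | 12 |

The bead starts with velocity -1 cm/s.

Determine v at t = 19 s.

58 cm/s

Δv equals the area under the a-t graph; then v = v₀ + Δv.
0–5 s: ½(5 + -6)(5) = -2.5 cm/s
5–8 s: ½(-6 + -1)(3) = -10.5 cm/s
8–13 s: ½(-1 + 7)(5) = 15 cm/s
13–19 s: ½(7 + 12)(6) = 57 cm/s
Δv = 59 cm/s, so v(19) = -1 + (59) = 58 cm/s.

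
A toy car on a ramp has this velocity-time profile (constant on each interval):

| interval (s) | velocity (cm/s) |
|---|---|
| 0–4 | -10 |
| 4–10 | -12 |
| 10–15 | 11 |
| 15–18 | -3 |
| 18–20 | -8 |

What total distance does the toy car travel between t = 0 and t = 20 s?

192 cm

Distance (not displacement) is the total path length: add the absolute areas under v-t.
0–4 s: |-10| × 4 = 40 cm
4–10 s: |-12| × 6 = 72 cm
10–15 s: |11| × 5 = 55 cm
15–18 s: |-3| × 3 = 9 cm
18–20 s: |-8| × 2 = 16 cm
Total distance = 192 cm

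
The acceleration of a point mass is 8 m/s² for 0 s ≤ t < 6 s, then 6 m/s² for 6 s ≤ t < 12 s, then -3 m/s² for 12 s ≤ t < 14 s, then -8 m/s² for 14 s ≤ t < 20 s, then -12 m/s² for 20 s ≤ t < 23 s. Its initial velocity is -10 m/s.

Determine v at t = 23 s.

-16 m/s

Δv equals the area under the a-t graph; then v = v₀ + Δv.
0–6 s: 8 × 6 = 48 m/s
6–12 s: 6 × 6 = 36 m/s
12–14 s: -3 × 2 = -6 m/s
14–20 s: -8 × 6 = -48 m/s
20–23 s: -12 × 3 = -36 m/s
Δv = -6 m/s, so v(23) = -10 + (-6) = -16 m/s.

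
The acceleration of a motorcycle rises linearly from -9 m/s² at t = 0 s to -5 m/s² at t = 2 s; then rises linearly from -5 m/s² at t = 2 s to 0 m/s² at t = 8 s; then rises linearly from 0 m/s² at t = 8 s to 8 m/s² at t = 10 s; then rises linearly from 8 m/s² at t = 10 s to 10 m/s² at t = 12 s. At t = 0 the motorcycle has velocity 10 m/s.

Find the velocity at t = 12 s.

Δv equals the area under the a-t graph; then v = v₀ + Δv.
0–2 s: ½(-9 + -5)(2) = -14 m/s
2–8 s: ½(-5 + 0)(6) = -15 m/s
8–10 s: ½(0 + 8)(2) = 8 m/s
10–12 s: ½(8 + 10)(2) = 18 m/s
Δv = -3 m/s, so v(12) = 10 + (-3) = 7 m/s.

7 m/s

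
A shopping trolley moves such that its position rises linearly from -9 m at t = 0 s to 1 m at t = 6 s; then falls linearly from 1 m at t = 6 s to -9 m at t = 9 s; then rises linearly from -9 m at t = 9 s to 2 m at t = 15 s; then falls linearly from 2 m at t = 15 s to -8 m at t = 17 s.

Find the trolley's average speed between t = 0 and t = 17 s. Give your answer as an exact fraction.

41/17 m/s

Average speed = (total path length)/(elapsed time); on a piecewise-linear x-t graph the path length is Σ|Δx|.
0–6 s: |Δx| = |1 − -9| = 10 m
6–9 s: |Δx| = |-9 − 1| = 10 m
9–15 s: |Δx| = |2 − -9| = 11 m
15–17 s: |Δx| = |-8 − 2| = 10 m
Total path = 41 m; average speed = 41/17 = 41/17 m/s.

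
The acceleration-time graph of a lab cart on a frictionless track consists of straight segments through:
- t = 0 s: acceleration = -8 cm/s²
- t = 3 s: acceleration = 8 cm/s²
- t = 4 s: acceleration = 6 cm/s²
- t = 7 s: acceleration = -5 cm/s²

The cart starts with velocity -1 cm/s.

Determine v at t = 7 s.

7.5 cm/s

Δv equals the area under the a-t graph; then v = v₀ + Δv.
0–3 s: ½(-8 + 8)(3) = 0 cm/s
3–4 s: ½(8 + 6)(1) = 7 cm/s
4–7 s: ½(6 + -5)(3) = 1.5 cm/s
Δv = 8.5 cm/s, so v(7) = -1 + (8.5) = 7.5 cm/s.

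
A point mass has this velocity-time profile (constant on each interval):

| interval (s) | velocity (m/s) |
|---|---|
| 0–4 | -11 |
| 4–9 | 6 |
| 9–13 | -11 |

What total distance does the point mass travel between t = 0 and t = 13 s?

118 m

Total distance travelled is ∫|v| dt — sum the magnitudes of each area piece.
0–4 s: |-11| × 4 = 44 m
4–9 s: |6| × 5 = 30 m
9–13 s: |-11| × 4 = 44 m
Total distance = 118 m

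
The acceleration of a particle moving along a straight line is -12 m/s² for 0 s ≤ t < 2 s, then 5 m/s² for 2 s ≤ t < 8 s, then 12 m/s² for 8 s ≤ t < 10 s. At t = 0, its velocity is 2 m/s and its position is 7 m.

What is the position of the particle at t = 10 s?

On each constant-a segment, Δv = aΔt and Δx = v₀Δt + ½aΔt²; chain segment to segment.
0–2 s: v starts 2 m/s; Δx = 2·2 + ½·-12·2² = -20 m; v ends -22 m/s.
2–8 s: v starts -22 m/s; Δx = -22·6 + ½·5·6² = -42 m; v ends 8 m/s.
8–10 s: v starts 8 m/s; Δx = 8·2 + ½·12·2² = 40 m; v ends 32 m/s.
x(10) = 7 + Σ Δx = -15 m.

-15 m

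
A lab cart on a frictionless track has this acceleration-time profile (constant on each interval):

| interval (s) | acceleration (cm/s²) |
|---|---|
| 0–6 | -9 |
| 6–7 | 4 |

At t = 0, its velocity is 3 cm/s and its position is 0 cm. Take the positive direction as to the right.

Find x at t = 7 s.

On each constant-a segment, Δv = aΔt and Δx = v₀Δt + ½aΔt²; chain segment to segment.
0–6 s: v starts 3 cm/s; Δx = 3·6 + ½·-9·6² = -144 cm; v ends -51 cm/s.
6–7 s: v starts -51 cm/s; Δx = -51·1 + ½·4·1² = -49 cm; v ends -47 cm/s.
x(7) = 0 + Σ Δx = -193 cm.

-193 cm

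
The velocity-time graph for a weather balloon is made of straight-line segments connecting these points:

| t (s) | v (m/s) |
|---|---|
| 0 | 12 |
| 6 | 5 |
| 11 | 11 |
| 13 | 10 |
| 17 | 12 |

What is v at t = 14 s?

10.5 m/s

On 13–17 s the graph is linear from 10 to 12 m/s: v(14) = 10 + (12 − 10)·(14 − 13)/(17 − 13) = 10.5 m/s.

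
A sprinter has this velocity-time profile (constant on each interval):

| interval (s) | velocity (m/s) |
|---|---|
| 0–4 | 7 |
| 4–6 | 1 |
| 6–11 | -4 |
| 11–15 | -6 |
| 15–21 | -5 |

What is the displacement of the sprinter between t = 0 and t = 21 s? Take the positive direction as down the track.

Net displacement equals the area under the velocity-time graph (areas below the axis count negative).
0–4 s: 7 × 4 = 28 m
4–6 s: 1 × 2 = 2 m
6–11 s: -4 × 5 = -20 m
11–15 s: -6 × 4 = -24 m
15–21 s: -5 × 6 = -30 m
Net displacement = -44 m

-44 m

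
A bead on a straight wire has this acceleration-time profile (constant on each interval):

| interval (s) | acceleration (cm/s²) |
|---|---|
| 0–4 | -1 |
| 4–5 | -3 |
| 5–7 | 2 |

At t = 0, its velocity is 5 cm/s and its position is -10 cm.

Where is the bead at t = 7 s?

1.5 cm

On each constant-a segment, Δv = aΔt and Δx = v₀Δt + ½aΔt²; chain segment to segment.
0–4 s: v starts 5 cm/s; Δx = 5·4 + ½·-1·4² = 12 cm; v ends 1 cm/s.
4–5 s: v starts 1 cm/s; Δx = 1·1 + ½·-3·1² = -0.5 cm; v ends -2 cm/s.
5–7 s: v starts -2 cm/s; Δx = -2·2 + ½·2·2² = 0 cm; v ends 2 cm/s.
x(7) = -10 + Σ Δx = 1.5 cm.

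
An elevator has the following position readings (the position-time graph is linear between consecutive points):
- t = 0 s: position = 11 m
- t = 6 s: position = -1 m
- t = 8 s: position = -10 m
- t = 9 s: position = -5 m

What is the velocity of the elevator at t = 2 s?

-2 m/s

Velocity is the slope of the x-t graph on 0–6 s: (-1 − 11)/(6 − 0) = -2 m/s.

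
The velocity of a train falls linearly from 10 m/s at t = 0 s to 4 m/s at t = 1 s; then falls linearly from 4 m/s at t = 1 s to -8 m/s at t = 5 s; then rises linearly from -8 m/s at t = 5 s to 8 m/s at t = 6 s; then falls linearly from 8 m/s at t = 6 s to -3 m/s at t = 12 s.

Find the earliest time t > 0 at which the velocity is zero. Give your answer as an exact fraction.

t = 7/3 s

v changes sign on 1–5 s (from 4 to -8); the graph is linear there, so v = 0 at t = 1 + (-4)·(5 − 1)/(-8 − 4) = 7/3 s.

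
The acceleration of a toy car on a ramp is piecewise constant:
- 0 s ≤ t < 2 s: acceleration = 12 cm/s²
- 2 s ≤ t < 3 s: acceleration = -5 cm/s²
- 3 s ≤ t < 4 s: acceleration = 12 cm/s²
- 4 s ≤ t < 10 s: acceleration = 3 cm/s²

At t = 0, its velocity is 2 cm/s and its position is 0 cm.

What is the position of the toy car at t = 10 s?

On each constant-a segment, Δv = aΔt and Δx = v₀Δt + ½aΔt²; chain segment to segment.
0–2 s: v starts 2 cm/s; Δx = 2·2 + ½·12·2² = 28 cm; v ends 26 cm/s.
2–3 s: v starts 26 cm/s; Δx = 26·1 + ½·-5·1² = 23.5 cm; v ends 21 cm/s.
3–4 s: v starts 21 cm/s; Δx = 21·1 + ½·12·1² = 27 cm; v ends 33 cm/s.
4–10 s: v starts 33 cm/s; Δx = 33·6 + ½·3·6² = 252 cm; v ends 51 cm/s.
x(10) = 0 + Σ Δx = 330.5 cm.

330.5 cm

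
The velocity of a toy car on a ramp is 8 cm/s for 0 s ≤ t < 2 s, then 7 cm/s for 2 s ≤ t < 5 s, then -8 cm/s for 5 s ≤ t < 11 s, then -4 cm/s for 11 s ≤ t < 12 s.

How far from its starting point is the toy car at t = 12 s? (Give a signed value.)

-15 cm

Net displacement equals the area under the velocity-time graph (areas below the axis count negative).
0–2 s: 8 × 2 = 16 cm
2–5 s: 7 × 3 = 21 cm
5–11 s: -8 × 6 = -48 cm
11–12 s: -4 × 1 = -4 cm
Net displacement = -15 cm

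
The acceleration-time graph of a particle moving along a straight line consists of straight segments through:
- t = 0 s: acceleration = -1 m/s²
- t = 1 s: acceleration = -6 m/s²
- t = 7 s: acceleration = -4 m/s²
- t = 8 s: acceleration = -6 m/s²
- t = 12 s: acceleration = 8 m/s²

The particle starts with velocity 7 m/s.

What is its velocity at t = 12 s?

Δv equals the area under the a-t graph; then v = v₀ + Δv.
0–1 s: ½(-1 + -6)(1) = -3.5 m/s
1–7 s: ½(-6 + -4)(6) = -30 m/s
7–8 s: ½(-4 + -6)(1) = -5 m/s
8–12 s: ½(-6 + 8)(4) = 4 m/s
Δv = -34.5 m/s, so v(12) = 7 + (-34.5) = -27.5 m/s.

-27.5 m/s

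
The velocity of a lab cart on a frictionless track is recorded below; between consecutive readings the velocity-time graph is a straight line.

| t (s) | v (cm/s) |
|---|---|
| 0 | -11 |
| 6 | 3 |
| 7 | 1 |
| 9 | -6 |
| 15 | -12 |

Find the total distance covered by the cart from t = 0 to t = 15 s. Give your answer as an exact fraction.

624/7 cm

Total distance travelled is ∫|v| dt — sum the magnitudes of each area piece.
0–6 s: v = 0 at t = 33/7 s; triangle areas 363/14 + 27/14 = 195/7 cm
6–7 s: |½(3 + 1)(1)| = 2 cm
7–9 s: v = 0 at t = 51/7 s; triangle areas 1/7 + 36/7 = 37/7 cm
9–15 s: |½(-6 + -12)(6)| = 54 cm
Total distance = 624/7 cm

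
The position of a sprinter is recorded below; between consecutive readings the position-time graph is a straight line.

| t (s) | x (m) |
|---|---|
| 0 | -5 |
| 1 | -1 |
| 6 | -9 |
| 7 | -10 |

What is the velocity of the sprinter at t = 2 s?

Velocity is the slope of the x-t graph on 1–6 s: (-9 − -1)/(6 − 1) = -1.6 m/s.

-1.6 m/s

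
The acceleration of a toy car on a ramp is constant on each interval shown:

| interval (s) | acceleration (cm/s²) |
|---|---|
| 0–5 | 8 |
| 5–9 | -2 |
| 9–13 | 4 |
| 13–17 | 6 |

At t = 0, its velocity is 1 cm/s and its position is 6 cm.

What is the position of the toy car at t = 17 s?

On each constant-a segment, Δv = aΔt and Δx = v₀Δt + ½aΔt²; chain segment to segment.
0–5 s: v starts 1 cm/s; Δx = 1·5 + ½·8·5² = 105 cm; v ends 41 cm/s.
5–9 s: v starts 41 cm/s; Δx = 41·4 + ½·-2·4² = 148 cm; v ends 33 cm/s.
9–13 s: v starts 33 cm/s; Δx = 33·4 + ½·4·4² = 164 cm; v ends 49 cm/s.
13–17 s: v starts 49 cm/s; Δx = 49·4 + ½·6·4² = 244 cm; v ends 73 cm/s.
x(17) = 6 + Σ Δx = 667 cm.

667 cm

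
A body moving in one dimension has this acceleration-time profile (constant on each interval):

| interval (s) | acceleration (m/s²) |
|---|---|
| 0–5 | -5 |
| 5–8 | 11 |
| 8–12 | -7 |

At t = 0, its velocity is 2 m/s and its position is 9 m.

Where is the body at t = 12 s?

On each constant-a segment, Δv = aΔt and Δx = v₀Δt + ½aΔt²; chain segment to segment.
0–5 s: v starts 2 m/s; Δx = 2·5 + ½·-5·5² = -52.5 m; v ends -23 m/s.
5–8 s: v starts -23 m/s; Δx = -23·3 + ½·11·3² = -19.5 m; v ends 10 m/s.
8–12 s: v starts 10 m/s; Δx = 10·4 + ½·-7·4² = -16 m; v ends -18 m/s.
x(12) = 9 + Σ Δx = -79 m.

-79 m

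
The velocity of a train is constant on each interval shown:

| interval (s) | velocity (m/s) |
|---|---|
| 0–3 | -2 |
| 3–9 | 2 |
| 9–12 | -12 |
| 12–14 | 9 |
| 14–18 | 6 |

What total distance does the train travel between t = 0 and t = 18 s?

Total distance travelled is ∫|v| dt — sum the magnitudes of each area piece.
0–3 s: |-2| × 3 = 6 m
3–9 s: |2| × 6 = 12 m
9–12 s: |-12| × 3 = 36 m
12–14 s: |9| × 2 = 18 m
14–18 s: |6| × 4 = 24 m
Total distance = 96 m

96 m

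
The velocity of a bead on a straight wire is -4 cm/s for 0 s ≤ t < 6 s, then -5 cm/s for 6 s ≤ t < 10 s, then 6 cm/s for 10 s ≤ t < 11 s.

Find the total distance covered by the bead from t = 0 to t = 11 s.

Distance (not displacement) is the total path length: add the absolute areas under v-t.
0–6 s: |-4| × 6 = 24 cm
6–10 s: |-5| × 4 = 20 cm
10–11 s: |6| × 1 = 6 cm
Total distance = 50 cm

50 cm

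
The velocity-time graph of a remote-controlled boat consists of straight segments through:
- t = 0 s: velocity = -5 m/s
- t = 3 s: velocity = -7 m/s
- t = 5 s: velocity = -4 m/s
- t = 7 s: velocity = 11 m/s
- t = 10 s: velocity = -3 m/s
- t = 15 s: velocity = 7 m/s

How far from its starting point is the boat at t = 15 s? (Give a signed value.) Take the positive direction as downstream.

Net displacement equals the area under the velocity-time graph (areas below the axis count negative).
0–3 s: ½(-5 + -7)(3) = -18 m
3–5 s: ½(-7 + -4)(2) = -11 m
5–7 s: ½(-4 + 11)(2) = 7 m
7–10 s: ½(11 + -3)(3) = 12 m
10–15 s: ½(-3 + 7)(5) = 10 m
Net displacement = 0 m

0 m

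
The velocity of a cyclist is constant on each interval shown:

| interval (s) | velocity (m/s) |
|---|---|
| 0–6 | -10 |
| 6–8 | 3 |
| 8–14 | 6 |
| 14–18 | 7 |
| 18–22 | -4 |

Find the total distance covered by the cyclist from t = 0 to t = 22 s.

146 m

Total distance travelled is ∫|v| dt — sum the magnitudes of each area piece.
0–6 s: |-10| × 6 = 60 m
6–8 s: |3| × 2 = 6 m
8–14 s: |6| × 6 = 36 m
14–18 s: |7| × 4 = 28 m
18–22 s: |-4| × 4 = 16 m
Total distance = 146 m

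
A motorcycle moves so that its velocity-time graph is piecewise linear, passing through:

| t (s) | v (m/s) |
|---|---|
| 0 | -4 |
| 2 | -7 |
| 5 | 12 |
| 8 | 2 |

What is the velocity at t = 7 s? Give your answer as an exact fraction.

16/3 m/s

On 5–8 s the graph is linear from 12 to 2 m/s: v(7) = 12 + (2 − 12)·(7 − 5)/(8 − 5) = 16/3 m/s.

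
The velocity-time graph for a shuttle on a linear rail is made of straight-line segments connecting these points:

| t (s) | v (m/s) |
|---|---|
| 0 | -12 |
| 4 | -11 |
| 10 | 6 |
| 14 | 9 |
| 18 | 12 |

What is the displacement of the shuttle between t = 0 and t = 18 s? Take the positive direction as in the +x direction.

11 m

Net displacement equals the area under the velocity-time graph (areas below the axis count negative).
0–4 s: ½(-12 + -11)(4) = -46 m
4–10 s: ½(-11 + 6)(6) = -15 m
10–14 s: ½(6 + 9)(4) = 30 m
14–18 s: ½(9 + 12)(4) = 42 m
Net displacement = 11 m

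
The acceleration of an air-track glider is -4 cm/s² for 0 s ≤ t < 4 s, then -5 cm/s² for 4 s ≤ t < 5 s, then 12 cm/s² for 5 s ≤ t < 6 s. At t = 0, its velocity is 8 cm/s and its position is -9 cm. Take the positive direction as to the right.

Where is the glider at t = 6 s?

On each constant-a segment, Δv = aΔt and Δx = v₀Δt + ½aΔt²; chain segment to segment.
0–4 s: v starts 8 cm/s; Δx = 8·4 + ½·-4·4² = 0 cm; v ends -8 cm/s.
4–5 s: v starts -8 cm/s; Δx = -8·1 + ½·-5·1² = -10.5 cm; v ends -13 cm/s.
5–6 s: v starts -13 cm/s; Δx = -13·1 + ½·12·1² = -7 cm; v ends -1 cm/s.
x(6) = -9 + Σ Δx = -26.5 cm.

-26.5 cm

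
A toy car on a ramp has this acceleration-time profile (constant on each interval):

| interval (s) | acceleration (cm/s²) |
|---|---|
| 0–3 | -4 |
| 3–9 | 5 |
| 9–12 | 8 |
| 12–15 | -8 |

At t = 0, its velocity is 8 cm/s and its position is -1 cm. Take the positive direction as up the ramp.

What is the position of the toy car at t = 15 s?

On each constant-a segment, Δv = aΔt and Δx = v₀Δt + ½aΔt²; chain segment to segment.
0–3 s: v starts 8 cm/s; Δx = 8·3 + ½·-4·3² = 6 cm; v ends -4 cm/s.
3–9 s: v starts -4 cm/s; Δx = -4·6 + ½·5·6² = 66 cm; v ends 26 cm/s.
9–12 s: v starts 26 cm/s; Δx = 26·3 + ½·8·3² = 114 cm; v ends 50 cm/s.
12–15 s: v starts 50 cm/s; Δx = 50·3 + ½·-8·3² = 114 cm; v ends 26 cm/s.
x(15) = -1 + Σ Δx = 299 cm.

299 cm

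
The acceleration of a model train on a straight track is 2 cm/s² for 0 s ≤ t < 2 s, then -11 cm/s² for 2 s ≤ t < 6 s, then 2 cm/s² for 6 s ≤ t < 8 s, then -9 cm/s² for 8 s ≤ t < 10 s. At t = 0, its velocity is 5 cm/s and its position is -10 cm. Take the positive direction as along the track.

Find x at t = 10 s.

On each constant-a segment, Δv = aΔt and Δx = v₀Δt + ½aΔt²; chain segment to segment.
0–2 s: v starts 5 cm/s; Δx = 5·2 + ½·2·2² = 14 cm; v ends 9 cm/s.
2–6 s: v starts 9 cm/s; Δx = 9·4 + ½·-11·4² = -52 cm; v ends -35 cm/s.
6–8 s: v starts -35 cm/s; Δx = -35·2 + ½·2·2² = -66 cm; v ends -31 cm/s.
8–10 s: v starts -31 cm/s; Δx = -31·2 + ½·-9·2² = -80 cm; v ends -49 cm/s.
x(10) = -10 + Σ Δx = -194 cm.

-194 cm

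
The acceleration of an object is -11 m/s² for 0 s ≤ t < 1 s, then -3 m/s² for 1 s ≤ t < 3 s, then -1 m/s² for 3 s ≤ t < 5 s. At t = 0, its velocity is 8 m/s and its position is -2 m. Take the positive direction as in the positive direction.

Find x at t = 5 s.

On each constant-a segment, Δv = aΔt and Δx = v₀Δt + ½aΔt²; chain segment to segment.
0–1 s: v starts 8 m/s; Δx = 8·1 + ½·-11·1² = 2.5 m; v ends -3 m/s.
1–3 s: v starts -3 m/s; Δx = -3·2 + ½·-3·2² = -12 m; v ends -9 m/s.
3–5 s: v starts -9 m/s; Δx = -9·2 + ½·-1·2² = -20 m; v ends -11 m/s.
x(5) = -2 + Σ Δx = -31.5 m.

-31.5 m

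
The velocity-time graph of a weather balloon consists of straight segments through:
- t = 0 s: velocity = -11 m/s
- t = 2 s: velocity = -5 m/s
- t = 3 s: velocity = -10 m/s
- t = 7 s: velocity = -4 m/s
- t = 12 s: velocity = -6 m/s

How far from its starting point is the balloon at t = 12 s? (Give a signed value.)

Displacement is the signed area under the v-t curve.
0–2 s: ½(-11 + -5)(2) = -16 m
2–3 s: ½(-5 + -10)(1) = -7.5 m
3–7 s: ½(-10 + -4)(4) = -28 m
7–12 s: ½(-4 + -6)(5) = -25 m
Net displacement = -76.5 m

-76.5 m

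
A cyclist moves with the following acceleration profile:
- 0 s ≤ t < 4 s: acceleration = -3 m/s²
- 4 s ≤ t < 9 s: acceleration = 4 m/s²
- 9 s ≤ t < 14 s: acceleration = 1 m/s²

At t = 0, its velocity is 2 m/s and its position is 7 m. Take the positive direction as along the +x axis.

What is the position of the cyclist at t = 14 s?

53.5 m

On each constant-a segment, Δv = aΔt and Δx = v₀Δt + ½aΔt²; chain segment to segment.
0–4 s: v starts 2 m/s; Δx = 2·4 + ½·-3·4² = -16 m; v ends -10 m/s.
4–9 s: v starts -10 m/s; Δx = -10·5 + ½·4·5² = 0 m; v ends 10 m/s.
9–14 s: v starts 10 m/s; Δx = 10·5 + ½·1·5² = 62.5 m; v ends 15 m/s.
x(14) = 7 + Σ Δx = 53.5 m.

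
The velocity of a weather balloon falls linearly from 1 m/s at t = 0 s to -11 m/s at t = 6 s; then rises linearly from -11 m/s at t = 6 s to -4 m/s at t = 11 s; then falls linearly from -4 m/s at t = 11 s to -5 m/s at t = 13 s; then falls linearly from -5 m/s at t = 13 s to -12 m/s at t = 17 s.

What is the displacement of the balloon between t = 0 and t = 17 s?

-110.5 m

Net displacement equals the area under the velocity-time graph (areas below the axis count negative).
0–6 s: ½(1 + -11)(6) = -30 m
6–11 s: ½(-11 + -4)(5) = -37.5 m
11–13 s: ½(-4 + -5)(2) = -9 m
13–17 s: ½(-5 + -12)(4) = -34 m
Net displacement = -110.5 m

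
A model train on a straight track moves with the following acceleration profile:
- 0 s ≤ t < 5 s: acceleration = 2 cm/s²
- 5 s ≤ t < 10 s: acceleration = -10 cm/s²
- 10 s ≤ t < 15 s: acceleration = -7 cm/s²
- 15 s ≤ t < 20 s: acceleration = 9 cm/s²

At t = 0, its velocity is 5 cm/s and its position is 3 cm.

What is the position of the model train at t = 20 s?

-497 cm

On each constant-a segment, Δv = aΔt and Δx = v₀Δt + ½aΔt²; chain segment to segment.
0–5 s: v starts 5 cm/s; Δx = 5·5 + ½·2·5² = 50 cm; v ends 15 cm/s.
5–10 s: v starts 15 cm/s; Δx = 15·5 + ½·-10·5² = -50 cm; v ends -35 cm/s.
10–15 s: v starts -35 cm/s; Δx = -35·5 + ½·-7·5² = -262.5 cm; v ends -70 cm/s.
15–20 s: v starts -70 cm/s; Δx = -70·5 + ½·9·5² = -237.5 cm; v ends -25 cm/s.
x(20) = 3 + Σ Δx = -497 cm.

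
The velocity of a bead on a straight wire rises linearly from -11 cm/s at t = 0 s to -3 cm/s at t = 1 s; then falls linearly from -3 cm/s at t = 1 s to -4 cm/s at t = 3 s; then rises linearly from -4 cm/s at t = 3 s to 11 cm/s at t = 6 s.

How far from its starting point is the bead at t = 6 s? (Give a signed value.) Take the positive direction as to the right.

Displacement is the signed area under the v-t curve.
0–1 s: ½(-11 + -3)(1) = -7 cm
1–3 s: ½(-3 + -4)(2) = -7 cm
3–6 s: ½(-4 + 11)(3) = 10.5 cm
Net displacement = -3.5 cm

-3.5 cm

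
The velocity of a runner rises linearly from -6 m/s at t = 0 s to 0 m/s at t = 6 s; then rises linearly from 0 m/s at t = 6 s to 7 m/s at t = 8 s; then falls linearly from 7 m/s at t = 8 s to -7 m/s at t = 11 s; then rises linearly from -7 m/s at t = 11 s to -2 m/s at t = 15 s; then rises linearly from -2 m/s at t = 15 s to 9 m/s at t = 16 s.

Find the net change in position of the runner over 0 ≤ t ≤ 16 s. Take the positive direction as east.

-25.5 m

Displacement is the signed area under the v-t curve.
0–6 s: ½(-6 + 0)(6) = -18 m
6–8 s: ½(0 + 7)(2) = 7 m
8–11 s: ½(7 + -7)(3) = 0 m
11–15 s: ½(-7 + -2)(4) = -18 m
15–16 s: ½(-2 + 9)(1) = 3.5 m
Net displacement = -25.5 m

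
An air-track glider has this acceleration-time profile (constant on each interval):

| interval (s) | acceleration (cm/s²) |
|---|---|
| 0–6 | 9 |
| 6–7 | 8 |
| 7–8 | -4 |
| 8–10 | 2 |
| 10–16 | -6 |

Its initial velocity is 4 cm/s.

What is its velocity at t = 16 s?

Δv equals the area under the a-t graph; then v = v₀ + Δv.
0–6 s: 9 × 6 = 54 cm/s
6–7 s: 8 × 1 = 8 cm/s
7–8 s: -4 × 1 = -4 cm/s
8–10 s: 2 × 2 = 4 cm/s
10–16 s: -6 × 6 = -36 cm/s
Δv = 26 cm/s, so v(16) = 4 + (26) = 30 cm/s.

30 cm/s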